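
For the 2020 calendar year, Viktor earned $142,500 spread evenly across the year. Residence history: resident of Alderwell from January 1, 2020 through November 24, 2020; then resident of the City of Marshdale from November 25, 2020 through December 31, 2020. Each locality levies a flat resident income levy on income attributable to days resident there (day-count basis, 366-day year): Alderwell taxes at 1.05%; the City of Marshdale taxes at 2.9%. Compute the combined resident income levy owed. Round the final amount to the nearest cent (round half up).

$1,762.76

Alderwell, January 1 – November 24, 2020: 329 days → $142,500 × 1.05% × 329/366 = $1,344.9898
The City of Marshdale, November 25 – December 31, 2020: 37 days → $142,500 × 2.9% × 37/366 = $417.7664
Total = $1,762.7561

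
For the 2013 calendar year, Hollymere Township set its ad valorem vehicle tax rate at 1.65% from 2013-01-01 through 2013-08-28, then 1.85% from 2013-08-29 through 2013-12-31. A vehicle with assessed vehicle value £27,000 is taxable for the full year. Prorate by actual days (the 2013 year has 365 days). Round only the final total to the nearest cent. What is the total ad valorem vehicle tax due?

2013-01-01 to 2013-08-28: 240 days at 1.65% → £27,000 × 1.65% × 240/365 = £292.9315
2013-08-29 to 2013-12-31: 125 days at 1.85% → £27,000 × 1.85% × 125/365 = £171.0616
Total = £463.9932

£463.99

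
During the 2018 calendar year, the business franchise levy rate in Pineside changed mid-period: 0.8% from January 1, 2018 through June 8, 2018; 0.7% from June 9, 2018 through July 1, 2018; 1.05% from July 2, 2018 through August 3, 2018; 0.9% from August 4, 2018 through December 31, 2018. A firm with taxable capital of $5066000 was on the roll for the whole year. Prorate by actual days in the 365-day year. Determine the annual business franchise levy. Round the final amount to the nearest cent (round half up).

$43435.75

January 1 – June 8, 2018: 159 days at 0.8% → $5066000 × 0.8% × 159/365 = $17654.6630
June 9 – July 1, 2018: 23 days at 0.7% → $5066000 × 0.7% × 23/365 = $2234.5918
July 2 – August 3, 2018: 33 days at 1.05% → $5066000 × 1.05% × 33/365 = $4809.2301
August 4 – December 31, 2018: 150 days at 0.9% → $5066000 × 0.9% × 150/365 = $18737.2603
Total = $43435.7452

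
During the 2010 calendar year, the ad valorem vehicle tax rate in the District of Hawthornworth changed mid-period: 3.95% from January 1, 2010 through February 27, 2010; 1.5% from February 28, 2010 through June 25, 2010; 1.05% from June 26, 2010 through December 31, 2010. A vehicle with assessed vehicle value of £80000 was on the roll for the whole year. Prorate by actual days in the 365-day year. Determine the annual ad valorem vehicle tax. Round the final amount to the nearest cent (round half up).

£1325.04

January 1 – February 27, 2010: 58 days at 3.95% → £80000 × 3.95% × 58/365 = £502.1370
February 28 – June 25, 2010: 118 days at 1.5% → £80000 × 1.5% × 118/365 = £387.9452
June 26 – December 31, 2010: 189 days at 1.05% → £80000 × 1.05% × 189/365 = £434.9589
Total = £1325.0411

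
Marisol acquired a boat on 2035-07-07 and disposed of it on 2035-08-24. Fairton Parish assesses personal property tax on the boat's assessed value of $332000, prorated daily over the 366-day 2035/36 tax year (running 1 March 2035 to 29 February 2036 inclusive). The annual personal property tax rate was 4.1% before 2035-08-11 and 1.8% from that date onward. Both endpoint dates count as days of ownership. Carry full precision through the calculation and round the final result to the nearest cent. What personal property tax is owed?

2035-07-07 to 2035-08-10: 35 days at 4.1% → $332000 × 4.1% × 35/366 = $1301.6940
2035-08-11 to 2035-08-24: 14 days at 1.8% → $332000 × 1.8% × 14/366 = $228.5902
Total = $1530.2842

$1530.28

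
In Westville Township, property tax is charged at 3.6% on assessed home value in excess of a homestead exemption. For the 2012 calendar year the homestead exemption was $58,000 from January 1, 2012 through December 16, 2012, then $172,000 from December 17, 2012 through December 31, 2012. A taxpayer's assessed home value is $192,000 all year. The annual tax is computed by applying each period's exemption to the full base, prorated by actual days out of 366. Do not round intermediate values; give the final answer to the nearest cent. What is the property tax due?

$4,655.80

January 1 – December 16, 2012: 351 days, exemption $58,000 → ($192,000 − $58,000) × 3.6% × 351/366 = $4,626.2951
December 17 – December 31, 2012: 15 days, exemption $172,000 → ($192,000 − $172,000) × 3.6% × 15/366 = $29.5082
Total = $4,655.8033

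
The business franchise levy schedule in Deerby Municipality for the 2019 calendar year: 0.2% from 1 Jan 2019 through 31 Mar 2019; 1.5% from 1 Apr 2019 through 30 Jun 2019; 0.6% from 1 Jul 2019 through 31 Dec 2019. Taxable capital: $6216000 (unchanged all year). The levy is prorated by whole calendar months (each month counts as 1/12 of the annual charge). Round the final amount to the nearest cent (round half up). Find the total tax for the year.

1 Jan – 31 Mar 2019: 3 months at 0.2% → $6216000 × 0.2% × 3/12 = $3108.0000
1 Apr – 30 Jun 2019: 3 months at 1.5% → $6216000 × 1.5% × 3/12 = $23310.0000
1 Jul – 31 Dec 2019: 6 months at 0.6% → $6216000 × 0.6% × 6/12 = $18648.0000
Total = $45066.0000

$45066.00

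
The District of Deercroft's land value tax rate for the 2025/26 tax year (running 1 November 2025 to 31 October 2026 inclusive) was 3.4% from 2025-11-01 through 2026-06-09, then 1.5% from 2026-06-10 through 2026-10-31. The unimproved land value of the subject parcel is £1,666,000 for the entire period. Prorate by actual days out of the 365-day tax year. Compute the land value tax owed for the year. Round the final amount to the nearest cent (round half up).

2025-11-01 to 2026-06-09: 221 days at 3.4% → £1,666,000 × 3.4% × 221/365 = £34,296.7781
2026-06-10 to 2026-10-31: 144 days at 1.5% → £1,666,000 × 1.5% × 144/365 = £9,859.0685
Total = £44,155.8466

£44,155.85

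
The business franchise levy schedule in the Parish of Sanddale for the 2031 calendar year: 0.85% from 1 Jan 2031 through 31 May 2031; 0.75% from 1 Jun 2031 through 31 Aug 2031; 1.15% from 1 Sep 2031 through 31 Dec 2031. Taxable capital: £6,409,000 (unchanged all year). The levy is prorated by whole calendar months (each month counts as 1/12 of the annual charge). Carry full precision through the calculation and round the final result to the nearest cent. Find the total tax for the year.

1 Jan – 31 May 2031: 5 months at 0.85% → £6,409,000 × 0.85% × 5/12 = £22,698.5417
1 Jun – 31 Aug 2031: 3 months at 0.75% → £6,409,000 × 0.75% × 3/12 = £12,016.8750
1 Sep – 31 Dec 2031: 4 months at 1.15% → £6,409,000 × 1.15% × 4/12 = £24,567.8333
Total = £59,283.2500

£59,283.25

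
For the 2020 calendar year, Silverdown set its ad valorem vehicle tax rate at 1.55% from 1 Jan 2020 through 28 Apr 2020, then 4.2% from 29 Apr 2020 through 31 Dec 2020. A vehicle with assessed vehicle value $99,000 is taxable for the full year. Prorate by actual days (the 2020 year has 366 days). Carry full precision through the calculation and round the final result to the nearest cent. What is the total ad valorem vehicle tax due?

1 Jan – 28 Apr 2020: 119 days at 1.55% → $99,000 × 1.55% × 119/366 = $498.9221
29 Apr – 31 Dec 2020: 247 days at 4.2% → $99,000 × 4.2% × 247/366 = $2,806.0820
Total = $3,305.0041

$3,305.00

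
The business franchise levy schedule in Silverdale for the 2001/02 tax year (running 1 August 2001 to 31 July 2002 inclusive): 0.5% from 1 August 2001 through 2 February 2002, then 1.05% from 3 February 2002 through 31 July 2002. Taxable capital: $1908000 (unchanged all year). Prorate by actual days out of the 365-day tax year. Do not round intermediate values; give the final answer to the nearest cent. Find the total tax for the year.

1 August 2001 – 2 February 2002: 186 days at 0.5% → $1908000 × 0.5% × 186/365 = $4861.4795
3 February – 31 July 2002: 179 days at 1.05% → $1908000 × 1.05% × 179/365 = $9824.8932
Total = $14686.3726

$14686.37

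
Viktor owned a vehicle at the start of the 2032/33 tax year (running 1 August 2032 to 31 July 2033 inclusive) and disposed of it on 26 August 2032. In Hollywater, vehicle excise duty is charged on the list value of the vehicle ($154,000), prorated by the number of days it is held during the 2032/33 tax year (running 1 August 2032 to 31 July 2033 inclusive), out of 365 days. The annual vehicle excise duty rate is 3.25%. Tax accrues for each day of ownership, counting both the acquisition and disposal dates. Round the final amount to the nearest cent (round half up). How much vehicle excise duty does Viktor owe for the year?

Days held (1 August – 26 August 2032): 26 out of 365
Tax = $154,000 × 3.25% × 26/365 = $356.5205

$356.52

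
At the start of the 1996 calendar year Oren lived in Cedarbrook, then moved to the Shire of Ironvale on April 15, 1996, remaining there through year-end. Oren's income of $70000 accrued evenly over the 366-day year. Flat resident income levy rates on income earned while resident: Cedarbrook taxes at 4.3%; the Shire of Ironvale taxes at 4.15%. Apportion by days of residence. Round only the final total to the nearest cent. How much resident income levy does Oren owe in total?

$2935.12

Cedarbrook, January 1 – April 14, 1996: 105 days → $70000 × 4.3% × 105/366 = $863.5246
The Shire of Ironvale, April 15 – December 31, 1996: 261 days → $70000 × 4.15% × 261/366 = $2071.5984
Total = $2935.1230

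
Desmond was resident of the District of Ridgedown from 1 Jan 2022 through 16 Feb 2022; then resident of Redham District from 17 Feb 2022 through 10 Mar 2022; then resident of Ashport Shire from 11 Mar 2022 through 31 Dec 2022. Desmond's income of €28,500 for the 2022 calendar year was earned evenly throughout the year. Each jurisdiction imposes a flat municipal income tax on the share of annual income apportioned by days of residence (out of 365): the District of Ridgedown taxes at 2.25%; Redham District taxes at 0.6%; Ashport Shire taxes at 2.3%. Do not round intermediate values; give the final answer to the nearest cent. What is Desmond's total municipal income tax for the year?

The District of Ridgedown, 1 Jan – 16 Feb 2022: 47 days → €28,500 × 2.25% × 47/365 = €82.5719
Redham District, 17 Feb – 10 Mar 2022: 22 days → €28,500 × 0.6% × 22/365 = €10.3068
Ashport Shire, 11 Mar – 31 Dec 2022: 296 days → €28,500 × 2.3% × 296/365 = €531.5836
Total = €624.4623

€624.46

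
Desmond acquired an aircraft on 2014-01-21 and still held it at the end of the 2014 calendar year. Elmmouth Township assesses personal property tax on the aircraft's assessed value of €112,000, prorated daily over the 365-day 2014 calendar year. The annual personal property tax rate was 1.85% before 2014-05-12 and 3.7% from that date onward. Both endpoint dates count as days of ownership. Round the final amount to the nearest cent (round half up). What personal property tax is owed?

€3,286.82

2014-01-21 to 2014-05-11: 111 days at 1.85% → €112,000 × 1.85% × 111/365 = €630.1151
2014-05-12 to 2014-12-31: 234 days at 3.7% → €112,000 × 3.7% × 234/365 = €2,656.7014
Total = €3,286.8164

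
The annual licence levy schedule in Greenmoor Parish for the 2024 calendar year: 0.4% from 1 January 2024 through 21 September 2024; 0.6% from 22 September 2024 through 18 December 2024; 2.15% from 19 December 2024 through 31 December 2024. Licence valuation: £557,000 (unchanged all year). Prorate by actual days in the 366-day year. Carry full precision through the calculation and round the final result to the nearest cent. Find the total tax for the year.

1 January – 21 September 2024: 265 days at 0.4% → £557,000 × 0.4% × 265/366 = £1,613.1694
22 September – 18 December 2024: 88 days at 0.6% → £557,000 × 0.6% × 88/366 = £803.5410
19 December – 31 December 2024: 13 days at 2.15% → £557,000 × 2.15% × 13/366 = £425.3593
Total = £2,842.0697

£2,842.07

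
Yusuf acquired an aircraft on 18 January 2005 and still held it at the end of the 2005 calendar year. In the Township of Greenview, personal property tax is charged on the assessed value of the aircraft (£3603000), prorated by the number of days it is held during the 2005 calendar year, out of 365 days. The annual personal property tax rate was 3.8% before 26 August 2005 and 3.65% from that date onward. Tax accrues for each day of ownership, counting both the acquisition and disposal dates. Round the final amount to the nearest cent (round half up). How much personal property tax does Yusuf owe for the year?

£128641.91

18 January – 25 August 2005: 220 days at 3.8% → £3603000 × 3.8% × 220/365 = £82523.5068
26 August – 31 December 2005: 128 days at 3.65% → £3603000 × 3.65% × 128/365 = £46118.4000
Total = £128641.9068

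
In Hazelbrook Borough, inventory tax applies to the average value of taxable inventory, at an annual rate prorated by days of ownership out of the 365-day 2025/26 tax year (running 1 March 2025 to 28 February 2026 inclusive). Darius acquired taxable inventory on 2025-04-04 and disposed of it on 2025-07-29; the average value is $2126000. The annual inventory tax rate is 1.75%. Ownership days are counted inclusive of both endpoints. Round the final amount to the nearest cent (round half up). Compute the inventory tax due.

$11925.99

Days held (2025-04-04 to 2025-07-29): 117 out of 365
Tax = $2126000 × 1.75% × 117/365 = $11925.9863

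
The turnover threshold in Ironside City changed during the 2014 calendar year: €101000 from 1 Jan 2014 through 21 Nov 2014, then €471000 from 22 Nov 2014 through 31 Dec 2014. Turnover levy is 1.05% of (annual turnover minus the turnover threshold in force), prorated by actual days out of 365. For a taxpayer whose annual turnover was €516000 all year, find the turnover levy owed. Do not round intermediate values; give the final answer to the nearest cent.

1 Jan – 21 Nov 2014: 325 days, exemption €101000 → (€516000 − €101000) × 1.05% × 325/365 = €3879.9658
22 Nov – 31 Dec 2014: 40 days, exemption €471000 → (€516000 − €471000) × 1.05% × 40/365 = €51.7808
Total = €3931.7466

€3931.75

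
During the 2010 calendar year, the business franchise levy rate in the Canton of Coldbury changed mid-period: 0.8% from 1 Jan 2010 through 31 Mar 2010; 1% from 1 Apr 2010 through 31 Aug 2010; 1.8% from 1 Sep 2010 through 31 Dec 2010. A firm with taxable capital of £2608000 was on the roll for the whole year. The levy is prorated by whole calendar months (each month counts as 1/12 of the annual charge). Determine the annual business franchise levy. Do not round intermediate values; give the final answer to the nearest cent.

£31730.67

1 Jan – 31 Mar 2010: 3 months at 0.8% → £2608000 × 0.8% × 3/12 = £5216.0000
1 Apr – 31 Aug 2010: 5 months at 1% → £2608000 × 1% × 5/12 = £10866.6667
1 Sep – 31 Dec 2010: 4 months at 1.8% → £2608000 × 1.8% × 4/12 = £15648.0000
Total = £31730.6667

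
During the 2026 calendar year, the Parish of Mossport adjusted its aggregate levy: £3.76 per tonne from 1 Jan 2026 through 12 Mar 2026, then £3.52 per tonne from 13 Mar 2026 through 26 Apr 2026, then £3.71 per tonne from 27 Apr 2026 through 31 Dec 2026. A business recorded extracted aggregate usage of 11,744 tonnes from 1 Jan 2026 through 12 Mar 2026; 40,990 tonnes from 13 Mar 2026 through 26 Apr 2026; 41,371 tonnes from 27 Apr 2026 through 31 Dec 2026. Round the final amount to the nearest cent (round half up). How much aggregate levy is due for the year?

£341,928.65

1 Jan – 12 Mar 2026: 11,744 tonnes at £3.76/tonne → £44,157.44
13 Mar – 26 Apr 2026: 40,990 tonnes at £3.52/tonne → £144,284.80
27 Apr – 31 Dec 2026: 41,371 tonnes at £3.71/tonne → £153,486.41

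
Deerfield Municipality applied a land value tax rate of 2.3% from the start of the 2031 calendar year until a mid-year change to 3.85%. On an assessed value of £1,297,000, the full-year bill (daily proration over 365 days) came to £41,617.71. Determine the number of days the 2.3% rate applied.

Let d = days at the first rate; then 365 − d days at the second rate.
£1,297,000 × [2.3%·d + 3.85%·(365−d)] / 365 = £41,617.71
Solving gives d = 151, so the new rate took effect on June 1, 2031.

151 days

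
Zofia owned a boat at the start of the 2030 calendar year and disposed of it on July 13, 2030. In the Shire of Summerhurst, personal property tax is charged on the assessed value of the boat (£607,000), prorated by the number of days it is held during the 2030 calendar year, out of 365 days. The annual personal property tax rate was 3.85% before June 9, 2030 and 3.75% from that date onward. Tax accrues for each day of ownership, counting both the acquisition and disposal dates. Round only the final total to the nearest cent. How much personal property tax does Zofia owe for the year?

£12,362.84

January 1 – June 8, 2030: 159 days at 3.85% → £607,000 × 3.85% × 159/365 = £10,180.1384
June 9 – July 13, 2030: 35 days at 3.75% → £607,000 × 3.75% × 35/365 = £2,182.7055
Total = £12,362.8438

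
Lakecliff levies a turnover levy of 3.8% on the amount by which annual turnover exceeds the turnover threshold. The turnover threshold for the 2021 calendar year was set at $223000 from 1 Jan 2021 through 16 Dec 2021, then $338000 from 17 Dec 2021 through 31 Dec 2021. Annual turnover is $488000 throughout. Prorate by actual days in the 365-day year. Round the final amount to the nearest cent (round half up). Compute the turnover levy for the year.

$9890.41

1 Jan – 16 Dec 2021: 350 days, exemption $223000 → ($488000 − $223000) × 3.8% × 350/365 = $9656.1644
17 Dec – 31 Dec 2021: 15 days, exemption $338000 → ($488000 − $338000) × 3.8% × 15/365 = $234.2466
Total = $9890.4110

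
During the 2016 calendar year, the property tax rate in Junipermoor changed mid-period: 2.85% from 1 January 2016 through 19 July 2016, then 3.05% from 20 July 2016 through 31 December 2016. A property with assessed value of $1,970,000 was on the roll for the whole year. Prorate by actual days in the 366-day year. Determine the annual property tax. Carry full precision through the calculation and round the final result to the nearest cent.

$57,921.23

1 January – 19 July 2016: 201 days at 2.85% → $1,970,000 × 2.85% × 201/366 = $30,833.7295
20 July – 31 December 2016: 165 days at 3.05% → $1,970,000 × 3.05% × 165/366 = $27,087.5000
Total = $57,921.2295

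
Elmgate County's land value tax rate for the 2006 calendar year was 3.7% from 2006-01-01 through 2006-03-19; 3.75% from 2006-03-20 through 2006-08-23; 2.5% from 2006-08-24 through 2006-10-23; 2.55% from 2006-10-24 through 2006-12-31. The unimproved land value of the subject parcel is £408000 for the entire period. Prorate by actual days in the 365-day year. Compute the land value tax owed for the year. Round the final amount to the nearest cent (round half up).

2006-01-01 to 2006-03-19: 78 days at 3.7% → £408000 × 3.7% × 78/365 = £3225.9945
2006-03-20 to 2006-08-23: 157 days at 3.75% → £408000 × 3.75% × 157/365 = £6581.0959
2006-08-24 to 2006-10-23: 61 days at 2.5% → £408000 × 2.5% × 61/365 = £1704.6575
2006-10-24 to 2006-12-31: 69 days at 2.55% → £408000 × 2.55% × 69/365 = £1966.7836
Total = £13478.5315

£13478.53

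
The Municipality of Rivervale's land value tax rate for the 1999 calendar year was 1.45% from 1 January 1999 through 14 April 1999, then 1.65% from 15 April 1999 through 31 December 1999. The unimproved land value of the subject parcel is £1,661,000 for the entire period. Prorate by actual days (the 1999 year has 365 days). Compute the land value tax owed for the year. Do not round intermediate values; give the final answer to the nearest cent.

1 January – 14 April 1999: 104 days at 1.45% → £1,661,000 × 1.45% × 104/365 = £6,862.4329
15 April – 31 December 1999: 261 days at 1.65% → £1,661,000 × 1.65% × 261/365 = £19,597.5247
Total = £26,459.9575

£26,459.96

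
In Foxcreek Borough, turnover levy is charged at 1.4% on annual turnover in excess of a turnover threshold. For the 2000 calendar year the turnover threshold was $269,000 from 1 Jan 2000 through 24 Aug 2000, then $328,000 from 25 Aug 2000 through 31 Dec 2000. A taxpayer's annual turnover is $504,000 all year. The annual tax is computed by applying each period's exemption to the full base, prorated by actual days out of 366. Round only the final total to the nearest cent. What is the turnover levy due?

1 Jan – 24 Aug 2000: 237 days, exemption $269,000 → ($504,000 − $269,000) × 1.4% × 237/366 = $2,130.4098
25 Aug – 31 Dec 2000: 129 days, exemption $328,000 → ($504,000 − $328,000) × 1.4% × 129/366 = $868.4590
Total = $2,998.8689

$2,998.87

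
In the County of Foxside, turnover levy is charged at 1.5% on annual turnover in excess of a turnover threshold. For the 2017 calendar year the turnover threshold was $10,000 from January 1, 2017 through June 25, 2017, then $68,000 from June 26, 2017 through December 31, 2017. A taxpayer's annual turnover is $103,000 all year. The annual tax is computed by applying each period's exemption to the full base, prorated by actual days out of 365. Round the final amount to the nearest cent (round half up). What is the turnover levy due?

$944.51

January 1 – June 25, 2017: 176 days, exemption $10,000 → ($103,000 − $10,000) × 1.5% × 176/365 = $672.6575
June 26 – December 31, 2017: 189 days, exemption $68,000 → ($103,000 − $68,000) × 1.5% × 189/365 = $271.8493
Total = $944.5068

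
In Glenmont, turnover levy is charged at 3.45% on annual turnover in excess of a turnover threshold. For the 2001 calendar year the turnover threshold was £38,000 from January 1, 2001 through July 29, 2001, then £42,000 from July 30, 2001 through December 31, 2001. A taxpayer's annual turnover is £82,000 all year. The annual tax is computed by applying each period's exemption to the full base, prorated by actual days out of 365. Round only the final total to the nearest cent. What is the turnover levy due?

£1,459.40

January 1 – July 29, 2001: 210 days, exemption £38,000 → (£82,000 − £38,000) × 3.45% × 210/365 = £873.3699
July 30 – December 31, 2001: 155 days, exemption £42,000 → (£82,000 − £42,000) × 3.45% × 155/365 = £586.0274
Total = £1,459.3973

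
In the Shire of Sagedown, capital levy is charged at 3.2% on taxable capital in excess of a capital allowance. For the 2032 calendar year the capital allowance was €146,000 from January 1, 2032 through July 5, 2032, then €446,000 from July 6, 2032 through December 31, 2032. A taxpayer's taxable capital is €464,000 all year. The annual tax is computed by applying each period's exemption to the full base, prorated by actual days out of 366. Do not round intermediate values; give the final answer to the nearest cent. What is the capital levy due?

€5,480.92

January 1 – July 5, 2032: 187 days, exemption €146,000 → (€464,000 − €146,000) × 3.2% × 187/366 = €5,199.2131
July 6 – December 31, 2032: 179 days, exemption €446,000 → (€464,000 − €446,000) × 3.2% × 179/366 = €281.7049
Total = €5,480.9180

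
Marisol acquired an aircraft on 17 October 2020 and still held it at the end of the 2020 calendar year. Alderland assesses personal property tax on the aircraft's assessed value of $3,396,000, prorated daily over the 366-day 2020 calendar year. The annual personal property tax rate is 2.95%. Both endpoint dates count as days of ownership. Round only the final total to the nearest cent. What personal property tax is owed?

Days held (17 October – 31 December 2020): 76 out of 366
Tax = $3,396,000 × 2.95% × 76/366 = $20,802.8197

$20,802.82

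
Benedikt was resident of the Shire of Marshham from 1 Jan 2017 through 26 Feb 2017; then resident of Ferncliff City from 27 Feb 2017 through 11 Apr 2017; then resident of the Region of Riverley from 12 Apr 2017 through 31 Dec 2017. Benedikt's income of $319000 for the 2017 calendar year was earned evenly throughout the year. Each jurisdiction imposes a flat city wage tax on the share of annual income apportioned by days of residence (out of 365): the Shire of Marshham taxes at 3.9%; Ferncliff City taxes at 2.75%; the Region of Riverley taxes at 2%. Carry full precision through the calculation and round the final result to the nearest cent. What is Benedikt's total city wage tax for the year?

The Shire of Marshham, 1 Jan – 26 Feb 2017: 57 days → $319000 × 3.9% × 57/365 = $1942.8411
Ferncliff City, 27 Feb – 11 Apr 2017: 44 days → $319000 × 2.75% × 44/365 = $1057.5068
The Region of Riverley, 12 Apr – 31 Dec 2017: 264 days → $319000 × 2% × 264/365 = $4614.5753
Total = $7614.9233

$7614.92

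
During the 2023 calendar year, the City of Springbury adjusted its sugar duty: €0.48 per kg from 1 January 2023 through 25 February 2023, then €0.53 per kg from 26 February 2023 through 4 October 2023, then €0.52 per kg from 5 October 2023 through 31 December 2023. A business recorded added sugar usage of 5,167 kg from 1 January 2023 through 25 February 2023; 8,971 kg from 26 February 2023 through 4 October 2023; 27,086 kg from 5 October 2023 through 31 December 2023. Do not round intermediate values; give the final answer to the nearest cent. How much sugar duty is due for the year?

€21319.51

1 January – 25 February 2023: 5,167 kg at €0.48/kg → €2480.16
26 February – 4 October 2023: 8,971 kg at €0.53/kg → €4754.63
5 October – 31 December 2023: 27,086 kg at €0.52/kg → €14084.72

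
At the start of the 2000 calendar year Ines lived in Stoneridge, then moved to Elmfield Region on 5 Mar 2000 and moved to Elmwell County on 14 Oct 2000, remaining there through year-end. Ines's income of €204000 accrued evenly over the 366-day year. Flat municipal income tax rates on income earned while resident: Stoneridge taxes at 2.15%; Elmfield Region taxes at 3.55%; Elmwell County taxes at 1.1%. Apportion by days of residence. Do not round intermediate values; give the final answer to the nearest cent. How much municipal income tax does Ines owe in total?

€5663.79

Stoneridge, 1 Jan – 4 Mar 2000: 64 days → €204000 × 2.15% × 64/366 = €766.9508
Elmfield Region, 5 Mar – 13 Oct 2000: 223 days → €204000 × 3.55% × 223/366 = €4412.4754
Elmwell County, 14 Oct – 31 Dec 2000: 79 days → €204000 × 1.1% × 79/366 = €484.3607
Total = €5663.7869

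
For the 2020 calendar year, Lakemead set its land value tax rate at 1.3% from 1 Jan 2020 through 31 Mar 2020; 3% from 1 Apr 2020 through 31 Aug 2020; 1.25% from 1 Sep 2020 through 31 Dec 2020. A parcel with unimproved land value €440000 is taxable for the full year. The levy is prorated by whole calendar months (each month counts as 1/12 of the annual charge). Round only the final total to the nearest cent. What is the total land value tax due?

1 Jan – 31 Mar 2020: 3 months at 1.3% → €440000 × 1.3% × 3/12 = €1430.0000
1 Apr – 31 Aug 2020: 5 months at 3% → €440000 × 3% × 5/12 = €5500.0000
1 Sep – 31 Dec 2020: 4 months at 1.25% → €440000 × 1.25% × 4/12 = €1833.3333
Total = €8763.3333

€8763.33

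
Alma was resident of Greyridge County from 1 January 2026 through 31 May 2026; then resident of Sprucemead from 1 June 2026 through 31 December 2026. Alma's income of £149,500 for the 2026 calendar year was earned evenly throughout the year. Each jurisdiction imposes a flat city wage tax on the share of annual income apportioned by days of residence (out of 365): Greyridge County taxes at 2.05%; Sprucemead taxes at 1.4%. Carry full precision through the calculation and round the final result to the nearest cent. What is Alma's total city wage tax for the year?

£2,495.01

Greyridge County, 1 January – 31 May 2026: 151 days → £149,500 × 2.05% × 151/365 = £1,267.8829
Sprucemead, 1 June – 31 December 2026: 214 days → £149,500 × 1.4% × 214/365 = £1,227.1288
Total = £2,495.0116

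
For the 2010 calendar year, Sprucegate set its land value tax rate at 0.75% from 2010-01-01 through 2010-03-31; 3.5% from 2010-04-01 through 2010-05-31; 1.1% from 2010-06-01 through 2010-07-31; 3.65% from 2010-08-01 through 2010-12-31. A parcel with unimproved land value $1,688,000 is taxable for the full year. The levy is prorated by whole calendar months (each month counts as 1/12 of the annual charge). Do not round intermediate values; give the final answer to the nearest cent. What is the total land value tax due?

2010-01-01 to 2010-03-31: 3 months at 0.75% → $1,688,000 × 0.75% × 3/12 = $3,165.0000
2010-04-01 to 2010-05-31: 2 months at 3.5% → $1,688,000 × 3.5% × 2/12 = $9,846.6667
2010-06-01 to 2010-07-31: 2 months at 1.1% → $1,688,000 × 1.1% × 2/12 = $3,094.6667
2010-08-01 to 2010-12-31: 5 months at 3.65% → $1,688,000 × 3.65% × 5/12 = $25,671.6667
Total = $41,778.0000

$41,778.00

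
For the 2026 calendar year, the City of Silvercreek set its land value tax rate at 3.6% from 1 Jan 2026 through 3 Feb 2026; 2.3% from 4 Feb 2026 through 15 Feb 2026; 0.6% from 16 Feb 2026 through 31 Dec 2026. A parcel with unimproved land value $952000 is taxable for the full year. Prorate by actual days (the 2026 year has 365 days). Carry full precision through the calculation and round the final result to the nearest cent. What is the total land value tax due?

1 Jan – 3 Feb 2026: 34 days at 3.6% → $952000 × 3.6% × 34/365 = $3192.4603
4 Feb – 15 Feb 2026: 12 days at 2.3% → $952000 × 2.3% × 12/365 = $719.8685
16 Feb – 31 Dec 2026: 319 days at 0.6% → $952000 × 0.6% × 319/365 = $4992.1315
Total = $8904.4603

$8904.46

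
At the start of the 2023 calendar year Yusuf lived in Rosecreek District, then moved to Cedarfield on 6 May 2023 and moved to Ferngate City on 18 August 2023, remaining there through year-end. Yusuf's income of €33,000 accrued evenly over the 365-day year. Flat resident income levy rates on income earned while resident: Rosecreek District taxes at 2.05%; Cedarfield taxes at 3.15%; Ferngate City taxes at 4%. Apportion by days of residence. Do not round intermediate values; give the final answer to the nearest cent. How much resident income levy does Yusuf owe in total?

Rosecreek District, 1 January – 5 May 2023: 125 days → €33,000 × 2.05% × 125/365 = €231.6781
Cedarfield, 6 May – 17 August 2023: 104 days → €33,000 × 3.15% × 104/365 = €296.1863
Ferngate City, 18 August – 31 December 2023: 136 days → €33,000 × 4% × 136/365 = €491.8356
Total = €1,019.7000

€1,019.70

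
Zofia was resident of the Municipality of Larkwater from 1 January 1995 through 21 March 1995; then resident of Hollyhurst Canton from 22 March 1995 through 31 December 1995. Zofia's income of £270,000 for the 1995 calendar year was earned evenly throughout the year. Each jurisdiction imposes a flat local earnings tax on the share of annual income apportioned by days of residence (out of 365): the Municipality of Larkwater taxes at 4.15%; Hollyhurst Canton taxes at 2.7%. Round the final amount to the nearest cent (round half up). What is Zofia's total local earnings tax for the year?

£8,148.08

The Municipality of Larkwater, 1 January – 21 March 1995: 80 days → £270,000 × 4.15% × 80/365 = £2,455.8904
Hollyhurst Canton, 22 March – 31 December 1995: 285 days → £270,000 × 2.7% × 285/365 = £5,692.1918
Total = £8,148.0822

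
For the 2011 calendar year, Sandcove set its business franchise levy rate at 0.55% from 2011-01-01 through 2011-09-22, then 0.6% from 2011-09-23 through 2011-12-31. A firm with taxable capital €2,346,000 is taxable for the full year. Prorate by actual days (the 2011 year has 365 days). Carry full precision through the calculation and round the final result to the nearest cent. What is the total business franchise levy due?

€13,224.37

2011-01-01 to 2011-09-22: 265 days at 0.55% → €2,346,000 × 0.55% × 265/365 = €9,367.9315
2011-09-23 to 2011-12-31: 100 days at 0.6% → €2,346,000 × 0.6% × 100/365 = €3,856.4384
Total = €13,224.3699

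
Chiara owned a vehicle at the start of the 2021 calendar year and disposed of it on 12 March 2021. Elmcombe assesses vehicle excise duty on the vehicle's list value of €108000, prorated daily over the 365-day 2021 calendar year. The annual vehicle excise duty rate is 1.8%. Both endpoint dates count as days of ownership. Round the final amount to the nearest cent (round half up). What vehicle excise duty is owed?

Days held (1 January – 12 March 2021): 71 out of 365
Tax = €108000 × 1.8% × 71/365 = €378.1479

€378.15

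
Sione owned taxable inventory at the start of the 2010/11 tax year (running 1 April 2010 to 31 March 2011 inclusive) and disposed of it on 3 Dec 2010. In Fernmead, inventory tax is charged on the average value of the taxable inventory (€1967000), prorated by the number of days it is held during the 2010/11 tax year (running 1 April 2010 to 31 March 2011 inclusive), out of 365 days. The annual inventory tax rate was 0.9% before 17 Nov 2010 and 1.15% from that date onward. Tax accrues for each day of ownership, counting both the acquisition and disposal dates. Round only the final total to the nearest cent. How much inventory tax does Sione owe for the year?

€12208.87

1 Apr – 16 Nov 2010: 230 days at 0.9% → €1967000 × 0.9% × 230/365 = €11155.3151
17 Nov – 3 Dec 2010: 17 days at 1.15% → €1967000 × 1.15% × 17/365 = €1053.5575
Total = €12208.8726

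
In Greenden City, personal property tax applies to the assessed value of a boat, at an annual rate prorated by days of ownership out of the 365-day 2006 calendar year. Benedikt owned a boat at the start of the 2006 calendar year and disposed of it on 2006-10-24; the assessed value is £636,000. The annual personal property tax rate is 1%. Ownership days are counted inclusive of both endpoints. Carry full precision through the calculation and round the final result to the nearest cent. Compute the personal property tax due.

Days held (2006-01-01 to 2006-10-24): 297 out of 365
Tax = £636,000 × 1% × 297/365 = £5,175.1233

£5,175.12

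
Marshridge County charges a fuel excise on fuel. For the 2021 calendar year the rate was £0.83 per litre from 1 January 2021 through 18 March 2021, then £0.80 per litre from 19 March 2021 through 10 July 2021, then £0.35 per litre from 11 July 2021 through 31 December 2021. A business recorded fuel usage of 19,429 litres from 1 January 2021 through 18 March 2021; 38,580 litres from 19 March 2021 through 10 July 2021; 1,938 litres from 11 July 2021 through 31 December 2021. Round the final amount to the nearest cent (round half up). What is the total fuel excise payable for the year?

£47668.37

1 January – 18 March 2021: 19,429 litres at £0.83/litre → £16126.07
19 March – 10 July 2021: 38,580 litres at £0.80/litre → £30864.00
11 July – 31 December 2021: 1,938 litres at £0.35/litre → £678.30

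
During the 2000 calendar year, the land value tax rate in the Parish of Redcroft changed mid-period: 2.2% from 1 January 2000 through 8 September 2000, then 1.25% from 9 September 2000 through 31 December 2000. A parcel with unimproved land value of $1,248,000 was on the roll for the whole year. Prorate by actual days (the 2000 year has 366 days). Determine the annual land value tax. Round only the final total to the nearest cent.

1 January – 8 September 2000: 252 days at 2.2% → $1,248,000 × 2.2% × 252/366 = $18,904.1311
9 September – 31 December 2000: 114 days at 1.25% → $1,248,000 × 1.25% × 114/366 = $4,859.0164
Total = $23,763.1475

$23,763.15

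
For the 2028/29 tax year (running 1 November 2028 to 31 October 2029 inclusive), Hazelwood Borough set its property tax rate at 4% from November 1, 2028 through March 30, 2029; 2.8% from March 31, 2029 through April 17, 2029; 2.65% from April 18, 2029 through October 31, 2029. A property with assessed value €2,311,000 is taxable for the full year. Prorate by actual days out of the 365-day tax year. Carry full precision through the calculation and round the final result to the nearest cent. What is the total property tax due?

€74,233.75

November 1, 2028 – March 30, 2029: 150 days at 4% → €2,311,000 × 4% × 150/365 = €37,989.0411
March 31 – April 17, 2029: 18 days at 2.8% → €2,311,000 × 2.8% × 18/365 = €3,191.0795
April 18 – October 31, 2029: 197 days at 2.65% → €2,311,000 × 2.65% × 197/365 = €33,053.6315
Total = €74,233.7521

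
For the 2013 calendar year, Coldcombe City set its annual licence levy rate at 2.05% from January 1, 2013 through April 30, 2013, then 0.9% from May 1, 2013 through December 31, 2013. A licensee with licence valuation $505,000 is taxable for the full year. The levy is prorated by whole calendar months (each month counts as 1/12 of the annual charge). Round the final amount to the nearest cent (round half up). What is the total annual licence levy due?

$6,480.83

January 1 – April 30, 2013: 4 months at 2.05% → $505,000 × 2.05% × 4/12 = $3,450.8333
May 1 – December 31, 2013: 8 months at 0.9% → $505,000 × 0.9% × 8/12 = $3,030.0000
Total = $6,480.8333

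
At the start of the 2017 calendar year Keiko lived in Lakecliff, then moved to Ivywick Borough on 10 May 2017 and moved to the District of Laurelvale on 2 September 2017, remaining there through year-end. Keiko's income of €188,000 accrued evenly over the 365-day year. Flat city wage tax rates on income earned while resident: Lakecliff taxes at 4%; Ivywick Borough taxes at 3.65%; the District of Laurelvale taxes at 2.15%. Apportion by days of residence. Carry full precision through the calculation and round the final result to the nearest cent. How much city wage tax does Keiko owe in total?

Lakecliff, 1 January – 9 May 2017: 129 days → €188,000 × 4% × 129/365 = €2,657.7534
Ivywick Borough, 10 May – 1 September 2017: 115 days → €188,000 × 3.65% × 115/365 = €2,162.0000
The District of Laurelvale, 2 September – 31 December 2017: 121 days → €188,000 × 2.15% × 121/365 = €1,339.9507
Total = €6,159.7041

€6,159.70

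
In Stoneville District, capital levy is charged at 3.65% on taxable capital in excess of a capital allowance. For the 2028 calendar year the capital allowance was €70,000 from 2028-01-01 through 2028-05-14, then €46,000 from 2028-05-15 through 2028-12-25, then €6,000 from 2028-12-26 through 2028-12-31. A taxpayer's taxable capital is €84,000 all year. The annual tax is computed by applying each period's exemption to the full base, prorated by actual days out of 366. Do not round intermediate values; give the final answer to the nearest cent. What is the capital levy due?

€1,087.82

2028-01-01 to 2028-05-14: 135 days, exemption €70,000 → (€84,000 − €70,000) × 3.65% × 135/366 = €188.4836
2028-05-15 to 2028-12-25: 225 days, exemption €46,000 → (€84,000 − €46,000) × 3.65% × 225/366 = €852.6639
2028-12-26 to 2028-12-31: 6 days, exemption €6,000 → (€84,000 − €6,000) × 3.65% × 6/366 = €46.6721
Total = €1,087.8197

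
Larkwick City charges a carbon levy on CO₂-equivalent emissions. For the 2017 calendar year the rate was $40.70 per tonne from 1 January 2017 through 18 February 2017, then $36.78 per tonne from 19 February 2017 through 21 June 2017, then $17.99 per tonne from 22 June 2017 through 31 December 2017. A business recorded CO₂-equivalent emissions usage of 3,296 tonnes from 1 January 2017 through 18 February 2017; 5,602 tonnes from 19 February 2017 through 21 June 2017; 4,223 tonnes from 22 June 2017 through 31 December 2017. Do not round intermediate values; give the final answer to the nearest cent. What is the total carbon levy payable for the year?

1 January – 18 February 2017: 3,296 tonnes at $40.70/tonne → $134,147.20
19 February – 21 June 2017: 5,602 tonnes at $36.78/tonne → $206,041.56
22 June – 31 December 2017: 4,223 tonnes at $17.99/tonne → $75,971.77

$416,160.53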